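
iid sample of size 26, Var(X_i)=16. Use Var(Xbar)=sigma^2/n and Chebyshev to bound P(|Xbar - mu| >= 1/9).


Var(Xbar) = Var(X)/n = 16/26
Chebyshev: P(|Xbar-mu| >= 1/9) <= Var(Xbar)/(1/9)^2 = (8/13)/(1/81) = 648/13
Bound exceeds 1, so trivial bound: 1

1


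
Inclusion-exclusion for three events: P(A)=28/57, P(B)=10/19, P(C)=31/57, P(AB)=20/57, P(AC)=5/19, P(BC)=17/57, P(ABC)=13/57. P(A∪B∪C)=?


P(A∪B∪C) = P(A)+P(B)+P(C) - P(AB)-P(AC)-P(BC) + P(ABC)
= 28/57+10/19+31/57 - 20/57-5/19-17/57 + 13/57
= 50/57

50/57


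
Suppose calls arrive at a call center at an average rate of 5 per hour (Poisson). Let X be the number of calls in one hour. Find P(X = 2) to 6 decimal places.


P(X=2) = e^(-5) * 5^2 / 2!
≈ 0.006737946999 * 25 / 2
≈ 0.084224

0.084224


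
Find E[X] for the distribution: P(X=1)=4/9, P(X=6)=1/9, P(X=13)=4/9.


E[X] = sum(x * P(x))
= 1*4/9 + 6*1/9 + 13*4/9
= 62/9

62/9


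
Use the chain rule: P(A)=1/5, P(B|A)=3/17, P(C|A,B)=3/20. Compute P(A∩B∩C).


P(A∩B∩C) = P(A) * P(B|A) * P(C|A∩B)
= 1/5 * 3/17 * 3/20
= 3/85 * 3/20 = 9/1700

9/1700


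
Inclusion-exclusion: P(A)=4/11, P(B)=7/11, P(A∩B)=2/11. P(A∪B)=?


P(A∪B) = P(A) + P(B) - P(A∩B)
= 4/11 + 7/11 - 2/11 = 9/11

9/11


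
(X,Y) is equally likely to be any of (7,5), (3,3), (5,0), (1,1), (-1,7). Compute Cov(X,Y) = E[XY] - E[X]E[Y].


E[X]=3, E[Y]=16/5, E[XY]=38/5
Cov(X,Y) = E[XY] - E[X]E[Y] = 38/5 - 3*16/5 = -2

-2


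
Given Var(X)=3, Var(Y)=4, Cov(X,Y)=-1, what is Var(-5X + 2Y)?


Var(-5X + 2Y) = (-5)^2*Var(X) + 2^2*Var(Y) + 2*(-5)*2*Cov(X,Y)
= 25*3 + 4*4 - 20*(-1)
= 75 + 16 + 20 = 111

111


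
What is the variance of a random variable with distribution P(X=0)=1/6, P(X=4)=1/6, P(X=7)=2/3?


E[X] = 16/3, E[X^2] = 106/3
Var(X) = E[X^2] - (E[X])^2 = 106/3 - (16/3)^2 = 62/9

62/9


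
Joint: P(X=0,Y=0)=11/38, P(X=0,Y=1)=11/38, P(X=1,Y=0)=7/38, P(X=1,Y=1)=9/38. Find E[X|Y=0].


P(Y=0) = 18/38
E[X|Y=0] = (0*11 + 1*7)/18 = 7/18

7/18


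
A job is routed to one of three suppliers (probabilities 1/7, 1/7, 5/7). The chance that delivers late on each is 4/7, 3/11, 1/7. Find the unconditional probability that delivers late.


P(A) = P(A|B1)P(B1) + P(A|B2)P(B2) + P(A|B3)P(B3)
= 4/7*1/7 + 3/11*1/7 + 1/7*5/7
= 4/49 + 3/77 + 5/49 = 120/539

120/539


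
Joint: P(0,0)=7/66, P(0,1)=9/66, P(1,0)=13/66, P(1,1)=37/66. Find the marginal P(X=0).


P(X=0) = P(0,0)+P(0,1) = 7/66 + 9/66 = 16/66 = 8/33

8/33


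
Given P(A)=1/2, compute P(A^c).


P(A') = 1 - P(A) = 1 - 1/2 = 1/2

1/2


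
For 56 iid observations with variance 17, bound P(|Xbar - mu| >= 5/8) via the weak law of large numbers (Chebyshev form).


Var(Xbar) = Var(X)/n = 17/56
Chebyshev: P(|Xbar-mu| >= 5/8) <= Var(Xbar)/(5/8)^2 = (17/56)/(25/64) = 136/175

136/175


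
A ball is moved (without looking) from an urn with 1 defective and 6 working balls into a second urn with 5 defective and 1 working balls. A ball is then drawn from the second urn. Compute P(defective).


P(transfer defective) = 1/7; P(transfer working) = 6/7
If defective transferred: Urn II has 6 defective of 7, so P(defective|defective moved) = 6/7
If working transferred: Urn II has 5 defective of 7, so P(defective|working moved) = 5/7
By total probability: P(defective) = 1/7*6/7 + 6/7*5/7 = 36/49

36/49


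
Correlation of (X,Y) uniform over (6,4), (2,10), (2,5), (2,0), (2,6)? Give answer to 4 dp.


Cov(X,Y) = -0.8000, Var(X) = 2.5600, Var(Y) = 10.4000
rho = Cov/(sqrt(VarX)*sqrt(VarY)) = -0.1550

-0.1550


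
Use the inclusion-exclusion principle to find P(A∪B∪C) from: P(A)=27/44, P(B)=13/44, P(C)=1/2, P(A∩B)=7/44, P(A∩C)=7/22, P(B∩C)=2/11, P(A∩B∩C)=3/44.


P(A∪B∪C) = P(A)+P(B)+P(C) - P(AB)-P(AC)-P(BC) + P(ABC)
= 27/44+13/44+1/2 - 7/44-7/22-2/11 + 3/44
= 9/11

9/11


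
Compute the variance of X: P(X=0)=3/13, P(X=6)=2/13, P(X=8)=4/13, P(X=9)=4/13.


E[X] = 80/13, E[X^2] = 652/13
Var(X) = E[X^2] - (E[X])^2 = 652/13 - (80/13)^2 = 2076/169

2076/169


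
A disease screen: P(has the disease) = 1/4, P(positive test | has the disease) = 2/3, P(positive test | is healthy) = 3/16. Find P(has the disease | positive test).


P(A) = P(A|B)P(B) + P(A|B')P(B') = 2/3*1/4 + 3/16*3/4 = 59/192
P(B|A) = P(A|B)P(B)/P(A) = (1/6)/(59/192) = 32/59

32/59


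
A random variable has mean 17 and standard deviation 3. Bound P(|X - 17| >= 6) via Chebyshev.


k = 6/3 = 2
Chebyshev: P(|X-mu| >= k*sigma) <= 1/k^2 = 1/2^2 = 1/4

1/4


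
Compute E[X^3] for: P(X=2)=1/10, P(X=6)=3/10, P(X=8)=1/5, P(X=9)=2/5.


E[X^3] = sum(x^3 * P(x))
= 8*1/10 + 216*3/10 + 512*1/5 + 729*2/5
= 2298/5

2298/5


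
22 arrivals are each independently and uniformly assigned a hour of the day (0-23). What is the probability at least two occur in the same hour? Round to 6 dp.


P(all different) = prod((24-i)/24 for i=0..21) = 0.000000
P(at least one match) = 1 - 0.000000 = 1.000000

1.000000


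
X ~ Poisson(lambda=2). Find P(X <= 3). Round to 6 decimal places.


P(X<=3) = e^(-2)*2^0/0! + e^(-2)*2^1/1! + e^(-2)*2^2/2! + e^(-2)*2^3/3!
≈ 0.1353352832 + 0.2706705665 + 0.2706705665 + 0.1804470443
= 0.8571234605
≈ 0.857123

0.857123


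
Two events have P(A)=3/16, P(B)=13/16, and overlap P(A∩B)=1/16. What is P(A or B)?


P(A∪B) = P(A) + P(B) - P(A∩B)
= 3/16 + 13/16 - 1/16 = 15/16

15/16


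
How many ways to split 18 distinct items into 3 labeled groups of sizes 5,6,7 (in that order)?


18! = 6402373705728000
Denominator: 5!=120 * 6!=720 * 7!=5040
Coefficient = 6402373705728000 / 435456000 = 14702688

14702688


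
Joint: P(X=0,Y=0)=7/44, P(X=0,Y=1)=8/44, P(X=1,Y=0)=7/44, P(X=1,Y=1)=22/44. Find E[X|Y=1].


P(Y=1) = 30/44
E[X|Y=1] = (0*8 + 1*22)/30 = 22/30 = 11/15

11/15


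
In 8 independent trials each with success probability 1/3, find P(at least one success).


P(at least one) = 1 - P(none)
P(none) = (1 - 1/3)^8 = (2/3)^8 = 256/6561
P(at least one) = 1 - 256/6561 = 6305/6561

6305/6561


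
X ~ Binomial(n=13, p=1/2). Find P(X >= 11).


P(X>=11) = P(X=11) + P(X=12) + P(X=13)
= 39/4096 + 13/8192 + 1/8192
= 23/2048

23/2048


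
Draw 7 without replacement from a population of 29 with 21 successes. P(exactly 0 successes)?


P(X=0) = C(21,0)*C(8,7) / C(29,7)
= 1*8 / 1560780
= 8/1560780 = 2/390195

2/390195


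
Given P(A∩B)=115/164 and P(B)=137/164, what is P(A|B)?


P(A|B) = P(A∩B)/P(B) = (115/164)/(137/164) = 115/137

115/137


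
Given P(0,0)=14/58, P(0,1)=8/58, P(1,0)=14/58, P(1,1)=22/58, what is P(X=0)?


P(X=0) = P(0,0)+P(0,1) = 14/58 + 8/58 = 22/58 = 11/29

11/29


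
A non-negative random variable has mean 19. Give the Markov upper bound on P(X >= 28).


Markov: P(X >= a) <= E[X]/a
P(X >= 28) <= 19/28

19/28


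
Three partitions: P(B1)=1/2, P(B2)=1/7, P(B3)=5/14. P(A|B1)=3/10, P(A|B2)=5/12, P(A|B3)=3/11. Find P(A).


P(A) = P(A|B1)P(B1) + P(A|B2)P(B2) + P(A|B3)P(B3)
= 3/10*1/2 + 5/12*1/7 + 3/11*5/14
= 3/20 + 5/84 + 15/154 = 709/2310

709/2310


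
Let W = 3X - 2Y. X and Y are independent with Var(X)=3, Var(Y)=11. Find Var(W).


Independence => Cov(X,Y)=0
Var(3X - 2Y) = 3^2*Var(X) + (-2)^2*Var(Y)
= 9*3 + 4*11 = 71

71


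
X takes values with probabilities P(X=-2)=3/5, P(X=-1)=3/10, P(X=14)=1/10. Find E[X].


E[X] = sum(x * P(x))
= -2*3/5 - 1*3/10 + 14*1/10
= -1/10

-1/10


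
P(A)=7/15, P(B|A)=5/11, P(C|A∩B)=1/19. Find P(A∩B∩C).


P(A∩B∩C) = P(A) * P(B|A) * P(C|A∩B)
= 7/15 * 5/11 * 1/19
= 7/33 * 1/19 = 7/627

7/627


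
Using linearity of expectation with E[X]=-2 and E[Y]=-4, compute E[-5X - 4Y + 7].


E[-5X - 4Y + 7] = -5*E[X] - 4*E[Y] + 7
= (-5)*(-2) + (-4)*(-4) + (7)
= 10 + 16 + 7 = 33

33


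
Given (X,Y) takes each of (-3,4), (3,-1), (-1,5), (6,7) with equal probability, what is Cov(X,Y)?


E[X]=5/4, E[Y]=15/4, E[XY]=11/2
Cov(X,Y) = E[XY] - E[X]E[Y] = 11/2 - 5/4*15/4 = 13/16

13/16


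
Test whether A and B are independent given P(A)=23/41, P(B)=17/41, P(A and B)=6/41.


P(A)*P(B) = 23/41*17/41 = 391/1681
P(A∩B) = 6/41 != 391/1681, so not independent

No, A and B are not independent


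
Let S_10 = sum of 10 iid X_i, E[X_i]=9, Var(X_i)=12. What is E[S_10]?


E[S_n] = n*E[X_1] = 10*9 = 90

90


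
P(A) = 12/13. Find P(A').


P(A') = 1 - P(A) = 1 - 12/13 = 1/13

1/13


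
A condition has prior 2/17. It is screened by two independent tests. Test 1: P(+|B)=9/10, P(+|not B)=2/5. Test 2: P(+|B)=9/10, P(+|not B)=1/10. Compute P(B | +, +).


After test 1: P(+) = 9/10*2/17 + 2/5*15/17 = 39/85
P(B|+) = (9/85)/(39/85) = 3/13
After test 2 (use post1 as new prior): P(+) = 9/10*3/13 + 1/10*10/13 = 37/130
P(B|+,+) = (27/130)/(37/130) = 27/37

27/37


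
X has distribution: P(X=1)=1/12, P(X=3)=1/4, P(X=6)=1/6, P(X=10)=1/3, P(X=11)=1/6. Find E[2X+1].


E[2X+1] = sum(g(x)*P(x))
= 3*1/12 + 7*1/4 + 13*1/6 + 21*1/3 + 23*1/6
= 15

15


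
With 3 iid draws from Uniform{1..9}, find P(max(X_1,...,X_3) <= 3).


P(max <= 3) = P(all X_i <= 3) = (P(X_1 <= 3))^3
= (3/9)^3 = (1/3)^3 = 1/27

1/27


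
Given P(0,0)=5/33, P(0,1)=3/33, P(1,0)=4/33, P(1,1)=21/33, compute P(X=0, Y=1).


Read from table: P(X=0, Y=1) = 3/33 = 1/11

1/11


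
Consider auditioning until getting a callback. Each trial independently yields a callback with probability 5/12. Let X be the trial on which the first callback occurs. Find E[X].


For geometric (trials until first success), E[X] = 1/p = 1/(5/12) = 12/5

12/5


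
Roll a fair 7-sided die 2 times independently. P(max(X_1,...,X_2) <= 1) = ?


P(max <= 1) = P(all X_i <= 1) = (P(X_1 <= 1))^2
= (1/7)^2 = 1/49

1/49


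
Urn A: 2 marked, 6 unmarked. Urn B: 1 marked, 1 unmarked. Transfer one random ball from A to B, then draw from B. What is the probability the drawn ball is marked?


P(transfer marked) = 2/8 = 1/4; P(transfer unmarked) = 3/4
If marked transferred: Urn II has 2 marked of 3, so P(marked|marked moved) = 2/3
If unmarked transferred: Urn II has 1 marked of 3, so P(marked|unmarked moved) = 1/3
By total probability: P(marked) = 1/4*2/3 + 3/4*1/3 = 5/12

5/12


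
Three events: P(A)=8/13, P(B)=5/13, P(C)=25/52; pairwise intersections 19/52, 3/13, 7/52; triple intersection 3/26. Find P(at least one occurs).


P(A∪B∪C) = P(A)+P(B)+P(C) - P(AB)-P(AC)-P(BC) + P(ABC)
= 8/13+5/13+25/52 - 19/52-3/13-7/52 + 3/26
= 45/52

45/52


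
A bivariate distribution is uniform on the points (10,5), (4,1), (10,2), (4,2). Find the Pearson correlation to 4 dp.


Cov(X,Y) = 3.0000, Var(X) = 9.0000, Var(Y) = 2.2500
rho = Cov/(sqrt(VarX)*sqrt(VarY)) = 0.6667

0.6667


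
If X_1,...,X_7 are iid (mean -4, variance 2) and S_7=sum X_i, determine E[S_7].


E[S_n] = n*E[X_1] = 7*-4 = -28

-28


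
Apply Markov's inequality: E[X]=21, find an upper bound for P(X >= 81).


Markov: P(X >= a) <= E[X]/a
P(X >= 81) <= 21/81 = 7/27

7/27


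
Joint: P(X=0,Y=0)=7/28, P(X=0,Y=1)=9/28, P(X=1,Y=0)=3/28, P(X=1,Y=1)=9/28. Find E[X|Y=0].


P(Y=0) = 10/28
E[X|Y=0] = (0*7 + 1*3)/10 = 3/10

3/10


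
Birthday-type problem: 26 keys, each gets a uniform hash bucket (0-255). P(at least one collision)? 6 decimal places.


P(all different) = prod((256-i)/256 for i=0..25) = 0.268765
P(at least one match) = 1 - 0.268765 = 0.731235

0.731235


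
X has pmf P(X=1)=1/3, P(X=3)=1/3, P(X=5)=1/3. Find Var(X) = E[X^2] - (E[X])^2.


E[X] = 3, E[X^2] = 35/3
Var(X) = E[X^2] - (E[X])^2 = 35/3 - (3)^2 = 8/3

8/3


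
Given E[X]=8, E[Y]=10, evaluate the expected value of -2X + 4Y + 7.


E[-2X + 4Y + 7] = -2*E[X] + 4*E[Y] + 7
= (-2)*(8) + (4)*(10) + (7)
= -16 + 40 + 7 = 31

31


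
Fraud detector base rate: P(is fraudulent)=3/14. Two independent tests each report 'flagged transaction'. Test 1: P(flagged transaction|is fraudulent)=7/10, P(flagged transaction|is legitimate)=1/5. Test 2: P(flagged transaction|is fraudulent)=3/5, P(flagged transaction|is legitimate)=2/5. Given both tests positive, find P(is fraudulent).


After test 1: P(+) = 7/10*3/14 + 1/5*11/14 = 43/140
P(B|+) = (3/20)/(43/140) = 21/43
After test 2 (use post1 as new prior): P(+) = 3/5*21/43 + 2/5*22/43 = 107/215
P(B|+,+) = (63/215)/(107/215) = 63/107

63/107


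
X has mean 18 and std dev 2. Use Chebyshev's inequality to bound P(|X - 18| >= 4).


k = 4/2 = 2
Chebyshev: P(|X-mu| >= k*sigma) <= 1/k^2 = 1/2^2 = 1/4

1/4


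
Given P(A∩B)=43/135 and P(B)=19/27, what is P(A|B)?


P(A|B) = P(A∩B)/P(B) = (43/135)/(95/135) = 43/95

43/95


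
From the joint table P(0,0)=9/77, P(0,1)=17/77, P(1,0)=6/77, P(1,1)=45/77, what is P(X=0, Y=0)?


Read from table: P(X=0, Y=0) = 9/77

9/77


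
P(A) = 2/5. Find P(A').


P(A') = 1 - P(A) = 1 - 2/5 = 3/5

3/5


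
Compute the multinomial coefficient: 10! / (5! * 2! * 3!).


10! = 3628800
Denominator: 5!=120 * 2!=2 * 3!=6
Coefficient = 3628800 / 1440 = 2520

2520


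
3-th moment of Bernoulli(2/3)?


For Bernoulli: X in {0,1}
E[X^3] = 0^3*(1-2/3) + 1^3*2/3 = 2/3

2/3


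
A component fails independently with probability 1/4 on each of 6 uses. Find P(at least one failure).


P(at least one) = 1 - P(none)
P(none) = (1 - 1/4)^6 = (3/4)^6 = 729/4096
P(at least one) = 1 - 729/4096 = 3367/4096

3367/4096


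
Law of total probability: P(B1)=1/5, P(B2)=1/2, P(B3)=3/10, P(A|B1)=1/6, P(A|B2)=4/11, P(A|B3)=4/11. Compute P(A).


P(A) = P(A|B1)P(B1) + P(A|B2)P(B2) + P(A|B3)P(B3)
= 1/6*1/5 + 4/11*1/2 + 4/11*3/10
= 1/30 + 2/11 + 6/55 = 107/330

107/330


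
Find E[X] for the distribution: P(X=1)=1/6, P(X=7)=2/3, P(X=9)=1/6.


E[X] = sum(x * P(x))
= 1*1/6 + 7*2/3 + 9*1/6
= 19/3

19/3


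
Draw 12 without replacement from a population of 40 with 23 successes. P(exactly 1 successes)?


P(X=1) = C(23,1)*C(17,11) / C(40,12)
= 23*12376 / 5586853480
= 284648/5586853480 = 161/3159985

161/3159985


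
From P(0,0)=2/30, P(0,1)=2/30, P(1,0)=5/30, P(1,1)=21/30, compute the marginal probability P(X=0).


P(X=0) = P(0,0)+P(0,1) = 2/30 + 2/30 = 4/30 = 2/15

2/15


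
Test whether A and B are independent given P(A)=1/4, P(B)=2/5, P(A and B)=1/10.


P(A)*P(B) = 1/4*2/5 = 1/10
P(A∩B) = 1/10, which equals P(A)P(B), so independent

Yes, A and B are independent


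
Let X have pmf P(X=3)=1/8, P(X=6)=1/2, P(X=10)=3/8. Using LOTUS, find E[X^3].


E[X^3] = sum(g(x)*P(x))
= 27*1/8 + 216*1/2 + 1000*3/8
= 3891/8

3891/8


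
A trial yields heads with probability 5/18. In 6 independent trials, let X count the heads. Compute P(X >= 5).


P(X>=5) = P(X=5) + P(X=6)
= 40625/5668704 + 15625/34012224
= 259375/34012224

259375/34012224


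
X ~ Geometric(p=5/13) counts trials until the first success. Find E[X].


For geometric (trials until first success), E[X] = 1/p = 1/(5/13) = 13/5

13/5


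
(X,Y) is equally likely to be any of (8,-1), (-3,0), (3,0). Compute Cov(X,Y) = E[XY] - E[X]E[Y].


E[X]=8/3, E[Y]=-1/3, E[XY]=-8/3
Cov(X,Y) = E[XY] - E[X]E[Y] = -8/3 - 8/3*-1/3 = -16/9

-16/9


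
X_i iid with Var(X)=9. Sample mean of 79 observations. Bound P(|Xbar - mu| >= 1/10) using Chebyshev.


Var(Xbar) = Var(X)/n = 9/79
Chebyshev: P(|Xbar-mu| >= 1/10) <= Var(Xbar)/(1/10)^2 = (9/79)/(1/100) = 900/79
Bound exceeds 1, so trivial bound: 1

1


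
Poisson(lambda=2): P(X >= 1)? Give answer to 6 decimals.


P(X>=1) = 1 - P(X<=0) = 1 - (e^(-2)*2^0/0!)
≈ 1 - 0.1353352832 = 0.8646647168
≈ 0.864665

0.864665


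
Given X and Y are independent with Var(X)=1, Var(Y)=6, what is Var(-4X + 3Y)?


Independence => Cov(X,Y)=0
Var(-4X + 3Y) = (-4)^2*Var(X) + 3^2*Var(Y)
= 16*1 + 9*6 = 70

70


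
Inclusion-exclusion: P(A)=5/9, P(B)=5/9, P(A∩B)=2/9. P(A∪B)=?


P(A∪B) = P(A) + P(B) - P(A∩B)
= 5/9 + 5/9 - 2/9 = 8/9

8/9


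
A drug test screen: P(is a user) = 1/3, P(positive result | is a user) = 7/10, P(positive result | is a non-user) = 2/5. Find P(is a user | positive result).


P(A) = P(A|B)P(B) + P(A|B')P(B') = 7/10*1/3 + 2/5*2/3 = 1/2
P(B|A) = P(A|B)P(B)/P(A) = (7/30)/(1/2) = 7/15

7/15


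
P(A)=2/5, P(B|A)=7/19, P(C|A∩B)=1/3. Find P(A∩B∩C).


P(A∩B∩C) = P(A) * P(B|A) * P(C|A∩B)
= 2/5 * 7/19 * 1/3
= 14/95 * 1/3 = 14/285

14/285


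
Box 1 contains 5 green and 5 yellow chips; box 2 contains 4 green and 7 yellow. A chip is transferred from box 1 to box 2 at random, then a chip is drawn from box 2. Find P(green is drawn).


P(transfer green) = 5/10 = 1/2; P(transfer yellow) = 1/2
If green transferred: Urn II has 5 green of 12, so P(green|green moved) = 5/12
If yellow transferred: Urn II has 4 green of 12, so P(green|yellow moved) = 1/3
By total probability: P(green) = 1/2*5/12 + 1/2*1/3 = 3/8

3/8


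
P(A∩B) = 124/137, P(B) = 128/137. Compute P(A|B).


P(A|B) = P(A∩B)/P(B) = (124/137)/(128/137) = 124/128 = 31/32

31/32


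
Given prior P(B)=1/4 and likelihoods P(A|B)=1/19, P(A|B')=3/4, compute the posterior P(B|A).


P(A) = P(A|B)P(B) + P(A|B')P(B') = 1/19*1/4 + 3/4*3/4 = 175/304
P(B|A) = P(A|B)P(B)/P(A) = (1/76)/(175/304) = 4/175

4/175


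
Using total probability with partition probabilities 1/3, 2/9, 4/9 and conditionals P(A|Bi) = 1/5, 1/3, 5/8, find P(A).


P(A) = P(A|B1)P(B1) + P(A|B2)P(B2) + P(A|B3)P(B3)
= 1/5*1/3 + 1/3*2/9 + 5/8*4/9
= 1/15 + 2/27 + 5/18 = 113/270

113/270


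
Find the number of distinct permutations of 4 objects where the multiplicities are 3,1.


4! = 24
Denominator: 3!=6 * 1!=1
Coefficient = 24 / 6 = 4

4


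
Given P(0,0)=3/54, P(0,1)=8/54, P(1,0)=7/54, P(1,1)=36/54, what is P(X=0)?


P(X=0) = P(0,0)+P(0,1) = 3/54 + 8/54 = 11/54

11/54


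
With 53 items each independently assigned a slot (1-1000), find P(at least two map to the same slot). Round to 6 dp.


P(all different) = prod((1000-i)/1000 for i=0..52) = 0.245915
P(at least one match) = 1 - 0.245915 = 0.754085

0.754085


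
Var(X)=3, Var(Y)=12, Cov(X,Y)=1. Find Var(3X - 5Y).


Var(3X - 5Y) = 3^2*Var(X) + (-5)^2*Var(Y) + 2*3*(-5)*Cov(X,Y)
= 9*3 + 25*12 - 30*1
= 27 + 300 - 30 = 297

297


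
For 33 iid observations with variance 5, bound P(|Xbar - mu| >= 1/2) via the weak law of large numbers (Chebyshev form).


Var(Xbar) = Var(X)/n = 5/33
Chebyshev: P(|Xbar-mu| >= 1/2) <= Var(Xbar)/(1/2)^2 = (5/33)/(1/4) = 20/33

20/33


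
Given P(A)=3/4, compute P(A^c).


P(A') = 1 - P(A) = 1 - 3/4 = 1/4

1/4


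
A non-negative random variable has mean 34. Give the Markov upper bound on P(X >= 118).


Markov: P(X >= a) <= E[X]/a
P(X >= 118) <= 34/118 = 17/59

17/59


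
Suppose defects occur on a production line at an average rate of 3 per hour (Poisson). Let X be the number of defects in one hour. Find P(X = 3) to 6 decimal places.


P(X=3) = e^(-3) * 3^3 / 3!
≈ 0.04978706837 * 27 / 6
≈ 0.224042

0.224042


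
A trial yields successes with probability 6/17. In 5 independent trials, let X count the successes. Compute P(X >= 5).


P(X>=5) = P(X=5)
= 7776/1419857
= 7776/1419857

7776/1419857


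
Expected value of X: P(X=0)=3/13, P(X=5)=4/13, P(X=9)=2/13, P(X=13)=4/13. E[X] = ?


E[X] = sum(x * P(x))
= 0*3/13 + 5*4/13 + 9*2/13 + 13*4/13
= 90/13

90/13


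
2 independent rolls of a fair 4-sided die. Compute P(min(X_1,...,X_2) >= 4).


P(min >= 4) = P(all X_i >= 4) = (P(X_1 >= 4))^2
= (1/4)^2 = 1/16

1/16


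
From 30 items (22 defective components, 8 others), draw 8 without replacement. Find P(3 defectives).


P(X=3) = C(22,3)*C(8,5) / C(30,8)
= 1540*56 / 5852925
= 86240/5852925 = 17248/1170585

17248/1170585


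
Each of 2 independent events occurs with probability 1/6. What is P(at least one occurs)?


P(at least one) = 1 - P(none)
P(none) = (1 - 1/6)^2 = (5/6)^2 = 25/36
P(at least one) = 1 - 25/36 = 11/36

11/36


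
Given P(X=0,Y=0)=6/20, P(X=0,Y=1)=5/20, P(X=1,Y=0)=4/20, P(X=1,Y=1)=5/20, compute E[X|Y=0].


P(Y=0) = 10/20
E[X|Y=0] = (0*6 + 1*4)/10 = 4/10 = 2/5

2/5


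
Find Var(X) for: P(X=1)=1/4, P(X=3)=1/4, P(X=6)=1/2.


E[X] = 4, E[X^2] = 41/2
Var(X) = E[X^2] - (E[X])^2 = 41/2 - (4)^2 = 9/2

9/2


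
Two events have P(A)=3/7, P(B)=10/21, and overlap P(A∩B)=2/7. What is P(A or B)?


P(A∪B) = P(A) + P(B) - P(A∩B)
= 3/7 + 10/21 - 2/7 = 13/21

13/21


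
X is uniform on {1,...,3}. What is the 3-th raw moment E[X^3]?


E[X^3] = (1/3) * sum(x^3 for x=1..3)
= 36/3 = 12

12


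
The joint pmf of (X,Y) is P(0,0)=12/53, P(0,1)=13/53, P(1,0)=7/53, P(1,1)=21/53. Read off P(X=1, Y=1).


Read from table: P(X=1, Y=1) = 21/53

21/53


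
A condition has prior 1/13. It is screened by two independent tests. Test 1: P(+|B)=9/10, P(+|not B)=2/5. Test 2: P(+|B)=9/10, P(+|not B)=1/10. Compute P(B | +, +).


After test 1: P(+) = 9/10*1/13 + 2/5*12/13 = 57/130
P(B|+) = (9/130)/(57/130) = 3/19
After test 2 (use post1 as new prior): P(+) = 9/10*3/19 + 1/10*16/19 = 43/190
P(B|+,+) = (27/190)/(43/190) = 27/43

27/43


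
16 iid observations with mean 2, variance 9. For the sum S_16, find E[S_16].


E[S_n] = n*E[X_1] = 16*2 = 32

32


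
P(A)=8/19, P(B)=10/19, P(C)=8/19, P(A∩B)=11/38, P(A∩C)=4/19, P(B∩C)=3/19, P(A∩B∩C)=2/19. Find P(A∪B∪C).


P(A∪B∪C) = P(A)+P(B)+P(C) - P(AB)-P(AC)-P(BC) + P(ABC)
= 8/19+10/19+8/19 - 11/38-4/19-3/19 + 2/19
= 31/38

31/38


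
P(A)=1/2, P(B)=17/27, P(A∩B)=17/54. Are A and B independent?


P(A)*P(B) = 1/2*17/27 = 17/54
P(A∩B) = 17/54, which equals P(A)P(B), so independent

Yes, A and B are independent


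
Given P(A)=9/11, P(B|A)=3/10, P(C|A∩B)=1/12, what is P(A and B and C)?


P(A∩B∩C) = P(A) * P(B|A) * P(C|A∩B)
= 9/11 * 3/10 * 1/12
= 27/110 * 1/12 = 9/440

9/440


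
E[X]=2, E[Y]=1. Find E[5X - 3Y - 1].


E[5X - 3Y - 1] = 5*E[X] - 3*E[Y] - 1
= (5)*(2) + (-3)*(1) + (-1)
= 10 - 3 - 1 = 6

6


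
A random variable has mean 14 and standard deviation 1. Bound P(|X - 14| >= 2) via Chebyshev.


k = 2/1 = 2
Chebyshev: P(|X-mu| >= k*sigma) <= 1/k^2 = 1/2^2 = 1/4

1/4


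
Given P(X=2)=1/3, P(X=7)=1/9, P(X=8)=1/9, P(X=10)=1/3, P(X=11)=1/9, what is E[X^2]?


E[X^2] = sum(g(x)*P(x))
= 4*1/3 + 49*1/9 + 64*1/9 + 100*1/3 + 121*1/9
= 182/3

182/3


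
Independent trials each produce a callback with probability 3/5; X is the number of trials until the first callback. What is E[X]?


For geometric (trials until first success), E[X] = 1/p = 1/(3/5) = 5/3

5/3


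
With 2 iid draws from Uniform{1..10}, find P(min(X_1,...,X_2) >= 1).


P(min >= 1) = P(all X_i >= 1) = (P(X_1 >= 1))^2
= (10/10)^2 = 1^2 = 1

1


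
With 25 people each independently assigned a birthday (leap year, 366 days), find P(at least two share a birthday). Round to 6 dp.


P(all different) = prod((366-i)/366 for i=0..24) = 0.432316
P(at least one match) = 1 - 0.432316 = 0.567684

0.567684


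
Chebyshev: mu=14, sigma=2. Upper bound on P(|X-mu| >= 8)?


k = 8/2 = 4
Chebyshev: P(|X-mu| >= k*sigma) <= 1/k^2 = 1/4^2 = 1/16

1/16


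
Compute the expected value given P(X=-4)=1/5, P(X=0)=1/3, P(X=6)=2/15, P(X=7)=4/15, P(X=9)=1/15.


E[X] = sum(x * P(x))
= -4*1/5 + 0*1/3 + 6*2/15 + 7*4/15 + 9*1/15
= 37/15

37/15


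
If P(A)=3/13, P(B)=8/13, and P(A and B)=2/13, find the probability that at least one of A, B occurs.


P(A∪B) = P(A) + P(B) - P(A∩B)
= 3/13 + 8/13 - 2/13 = 9/13

9/13


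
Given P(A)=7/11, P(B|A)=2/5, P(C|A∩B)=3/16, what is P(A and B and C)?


P(A∩B∩C) = P(A) * P(B|A) * P(C|A∩B)
= 7/11 * 2/5 * 3/16
= 14/55 * 3/16 = 21/440

21/440


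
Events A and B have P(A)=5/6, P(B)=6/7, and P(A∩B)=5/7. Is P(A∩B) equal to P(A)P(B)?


P(A)*P(B) = 5/6*6/7 = 5/7
P(A∩B) = 5/7, which equals P(A)P(B), so independent

Yes, A and B are independent


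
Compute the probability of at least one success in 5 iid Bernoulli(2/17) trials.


P(at least one) = 1 - P(none)
P(none) = (1 - 2/17)^5 = (15/17)^5 = 759375/1419857
P(at least one) = 1 - 759375/1419857 = 660482/1419857

660482/1419857


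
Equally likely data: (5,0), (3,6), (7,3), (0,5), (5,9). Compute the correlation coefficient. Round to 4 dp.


Cov(X,Y) = -1.6000, Var(X) = 5.6000, Var(Y) = 9.0400
rho = Cov/(sqrt(VarX)*sqrt(VarY)) = -0.2249

-0.2249


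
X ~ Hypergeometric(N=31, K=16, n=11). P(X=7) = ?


P(X=7) = C(16,7)*C(15,4) / C(31,11)
= 11440*1365 / 84672315
= 15615600/84672315 = 11440/62031

11440/62031


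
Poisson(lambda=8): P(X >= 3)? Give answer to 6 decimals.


P(X>=3) = 1 - P(X<=2) = 1 - (e^(-8)*8^0/0! + e^(-8)*8^1/1! + e^(-8)*8^2/2!)
≈ 1 - (0.0003354626 + 0.0026837010 + 0.0107348041)
= 1 - 0.0137539677 = 0.9862460323
≈ 0.986246

0.986246


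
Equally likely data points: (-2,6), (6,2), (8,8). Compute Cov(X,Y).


E[X]=4, E[Y]=16/3, E[XY]=64/3
Cov(X,Y) = E[XY] - E[X]E[Y] = 64/3 - 4*16/3 = 0

0


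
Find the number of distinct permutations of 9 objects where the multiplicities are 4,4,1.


9! = 362880
Denominator: 4!=24 * 4!=24 * 1!=1
Coefficient = 362880 / 576 = 630

630


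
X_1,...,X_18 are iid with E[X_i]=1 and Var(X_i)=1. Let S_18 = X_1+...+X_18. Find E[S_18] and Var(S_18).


E[S_n] = n*mu = 18*1 = 18
Var(S_n) = n*sigma^2 = 18*1 = 18

E[S_18]=18, Var(S_18)=18


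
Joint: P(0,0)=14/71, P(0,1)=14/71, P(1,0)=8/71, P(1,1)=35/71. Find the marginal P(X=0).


P(X=0) = P(0,0)+P(0,1) = 14/71 + 14/71 = 28/71

28/71


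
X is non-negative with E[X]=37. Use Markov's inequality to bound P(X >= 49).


Markov: P(X >= a) <= E[X]/a
P(X >= 49) <= 37/49

37/49


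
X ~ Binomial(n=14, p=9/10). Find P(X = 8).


P(X=8) = C(14,8) * p^8 * (1-p)^6
= 3003 * 43046721/100000000 * 1/1000000
= 129269303163/100000000000000

129269303163/100000000000000


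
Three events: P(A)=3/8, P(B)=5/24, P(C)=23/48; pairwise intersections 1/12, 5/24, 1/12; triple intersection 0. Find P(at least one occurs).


P(A∪B∪C) = P(A)+P(B)+P(C) - P(AB)-P(AC)-P(BC) + P(ABC)
= 3/8+5/24+23/48 - 1/12-5/24-1/12 + 0
= 11/16

11/16


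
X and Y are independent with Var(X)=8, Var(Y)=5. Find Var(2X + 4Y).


Independence => Cov(X,Y)=0
Var(2X + 4Y) = 2^2*Var(X) + 4^2*Var(Y)
= 4*8 + 16*5 = 112

112


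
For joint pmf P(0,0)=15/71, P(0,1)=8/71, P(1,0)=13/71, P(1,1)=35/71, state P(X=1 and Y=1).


Read from table: P(X=1, Y=1) = 35/71

35/71


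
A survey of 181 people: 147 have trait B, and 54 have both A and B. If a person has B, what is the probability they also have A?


P(A|B) = P(A∩B)/P(B) = (54/181)/(147/181) = 54/147 = 18/49

18/49


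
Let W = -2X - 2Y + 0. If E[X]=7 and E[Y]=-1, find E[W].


E[-2X - 2Y + 0] = -2*E[X] - 2*E[Y] + 0
= (-2)*(7) + (-2)*(-1) + (0)
= -14 + 2 + 0 = -12

-12


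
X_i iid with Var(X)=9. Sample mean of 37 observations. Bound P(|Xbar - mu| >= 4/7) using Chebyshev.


Var(Xbar) = Var(X)/n = 9/37
Chebyshev: P(|Xbar-mu| >= 4/7) <= Var(Xbar)/(4/7)^2 = (9/37)/(16/49) = 441/592

441/592


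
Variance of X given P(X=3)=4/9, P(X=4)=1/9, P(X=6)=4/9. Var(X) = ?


E[X] = 40/9, E[X^2] = 196/9
Var(X) = E[X^2] - (E[X])^2 = 196/9 - (40/9)^2 = 164/81

164/81


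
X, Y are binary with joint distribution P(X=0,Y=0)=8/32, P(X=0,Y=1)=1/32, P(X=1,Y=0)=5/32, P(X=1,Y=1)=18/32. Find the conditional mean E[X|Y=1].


P(Y=1) = 19/32
E[X|Y=1] = (0*1 + 1*18)/19 = 18/19

18/19


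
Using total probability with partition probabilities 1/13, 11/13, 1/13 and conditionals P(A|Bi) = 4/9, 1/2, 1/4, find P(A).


P(A) = P(A|B1)P(B1) + P(A|B2)P(B2) + P(A|B3)P(B3)
= 4/9*1/13 + 1/2*11/13 + 1/4*1/13
= 4/117 + 11/26 + 1/52 = 223/468

223/468


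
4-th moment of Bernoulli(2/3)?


For Bernoulli: X in {0,1}
E[X^4] = 0^4*(1-2/3) + 1^4*2/3 = 2/3

2/3


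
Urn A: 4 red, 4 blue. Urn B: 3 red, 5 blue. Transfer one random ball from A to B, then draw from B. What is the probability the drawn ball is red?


P(transfer red) = 4/8 = 1/2; P(transfer blue) = 1/2
If red transferred: Urn II has 4 red of 9, so P(red|red moved) = 4/9
If blue transferred: Urn II has 3 red of 9, so P(red|blue moved) = 1/3
By total probability: P(red) = 1/2*4/9 + 1/2*1/3 = 7/18

7/18


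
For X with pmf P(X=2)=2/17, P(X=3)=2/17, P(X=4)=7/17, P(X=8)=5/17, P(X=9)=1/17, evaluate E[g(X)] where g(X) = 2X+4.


E[2X+4] = sum(g(x)*P(x))
= 8*2/17 + 10*2/17 + 12*7/17 + 20*5/17 + 22*1/17
= 242/17

242/17


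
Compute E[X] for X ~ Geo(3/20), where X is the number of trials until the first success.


For geometric (trials until first success), E[X] = 1/p = 1/(3/20) = 20/3

20/3


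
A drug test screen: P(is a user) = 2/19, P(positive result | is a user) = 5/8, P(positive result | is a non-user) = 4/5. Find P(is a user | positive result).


P(A) = P(A|B)P(B) + P(A|B')P(B') = 5/8*2/19 + 4/5*17/19 = 297/380
P(B|A) = P(A|B)P(B)/P(A) = (5/76)/(297/380) = 25/297

25/297


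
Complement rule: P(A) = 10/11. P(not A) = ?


P(A') = 1 - P(A) = 1 - 10/11 = 1/11

1/11


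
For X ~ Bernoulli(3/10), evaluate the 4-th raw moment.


For Bernoulli: X in {0,1}
E[X^4] = 0^4*(1-3/10) + 1^4*3/10 = 3/10

3/10


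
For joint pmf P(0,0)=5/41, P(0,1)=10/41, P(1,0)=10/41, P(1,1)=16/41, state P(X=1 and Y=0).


Read from table: P(X=1, Y=0) = 10/41

10/41


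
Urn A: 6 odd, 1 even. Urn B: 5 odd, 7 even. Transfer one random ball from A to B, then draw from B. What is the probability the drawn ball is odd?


P(transfer odd) = 6/7; P(transfer even) = 1/7
If odd transferred: Urn II has 6 odd of 13, so P(odd|odd moved) = 6/13
If even transferred: Urn II has 5 odd of 13, so P(odd|even moved) = 5/13
By total probability: P(odd) = 6/7*6/13 + 1/7*5/13 = 41/91

41/91


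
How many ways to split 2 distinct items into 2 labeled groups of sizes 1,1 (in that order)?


2! = 2
Denominator: 1!=1 * 1!=1
Coefficient = 2 / 1 = 2

2


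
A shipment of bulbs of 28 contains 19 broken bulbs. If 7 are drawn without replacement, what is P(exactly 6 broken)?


P(X=6) = C(19,6)*C(9,1) / C(28,7)
= 27132*9 / 1184040
= 244188/1184040 = 6783/32890

6783/32890


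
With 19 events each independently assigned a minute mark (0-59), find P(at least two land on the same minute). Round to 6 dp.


P(all different) = prod((60-i)/60 for i=0..18) = 0.040820
P(at least one match) = 1 - 0.040820 = 0.959180

0.959180


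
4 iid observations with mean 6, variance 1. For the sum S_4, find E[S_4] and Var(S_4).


E[S_n] = n*mu = 4*6 = 24
Var(S_n) = n*sigma^2 = 4*1 = 4

E[S_4]=24, Var(S_4)=4


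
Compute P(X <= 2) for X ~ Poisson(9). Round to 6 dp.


P(X<=2) = e^(-9)*9^0/0! + e^(-9)*9^1/1! + e^(-9)*9^2/2!
≈ 0.0001234098 + 0.0011106882 + 0.0049980971
= 0.0062321951
≈ 0.006232

0.006232


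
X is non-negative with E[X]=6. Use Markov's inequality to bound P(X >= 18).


Markov: P(X >= a) <= E[X]/a
P(X >= 18) <= 6/18 = 1/3

1/3


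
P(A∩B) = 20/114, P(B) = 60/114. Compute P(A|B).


P(A|B) = P(A∩B)/P(B) = (20/114)/(60/114) = 20/60 = 1/3

1/3


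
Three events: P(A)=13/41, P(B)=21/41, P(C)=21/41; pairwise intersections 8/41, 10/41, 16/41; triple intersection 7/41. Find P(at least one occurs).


P(A∪B∪C) = P(A)+P(B)+P(C) - P(AB)-P(AC)-P(BC) + P(ABC)
= 13/41+21/41+21/41 - 8/41-10/41-16/41 + 7/41
= 28/41

28/41


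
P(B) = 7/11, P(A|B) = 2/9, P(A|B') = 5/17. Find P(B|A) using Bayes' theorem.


P(A) = P(A|B)P(B) + P(A|B')P(B') = 2/9*7/11 + 5/17*4/11 = 38/153
P(B|A) = P(A|B)P(B)/P(A) = (14/99)/(38/153) = 119/209

119/209


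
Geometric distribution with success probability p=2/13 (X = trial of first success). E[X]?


For geometric (trials until first success), E[X] = 1/p = 1/(2/13) = 13/2

13/2


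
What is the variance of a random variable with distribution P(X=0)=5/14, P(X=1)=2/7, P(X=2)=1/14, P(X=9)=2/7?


E[X] = 3, E[X^2] = 166/7
Var(X) = E[X^2] - (E[X])^2 = 166/7 - (3)^2 = 103/7

103/7


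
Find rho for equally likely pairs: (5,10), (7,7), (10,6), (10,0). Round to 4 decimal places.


Cov(X,Y) = -6.2500, Var(X) = 4.5000, Var(Y) = 13.1875
rho = Cov/(sqrt(VarX)*sqrt(VarY)) = -0.8113

-0.8113


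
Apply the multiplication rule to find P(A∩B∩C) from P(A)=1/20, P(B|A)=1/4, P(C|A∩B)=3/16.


P(A∩B∩C) = P(A) * P(B|A) * P(C|A∩B)
= 1/20 * 1/4 * 3/16
= 1/80 * 3/16 = 3/1280

3/1280


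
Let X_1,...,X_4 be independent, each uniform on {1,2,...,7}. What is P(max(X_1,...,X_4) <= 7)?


P(max <= 7) = P(all X_i <= 7) = (P(X_1 <= 7))^4
= (7/7)^4 = 1^4 = 1

1


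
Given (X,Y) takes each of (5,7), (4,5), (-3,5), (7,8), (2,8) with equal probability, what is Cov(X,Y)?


E[X]=3, E[Y]=33/5, E[XY]=112/5
Cov(X,Y) = E[XY] - E[X]E[Y] = 112/5 - 3*33/5 = 13/5

13/5


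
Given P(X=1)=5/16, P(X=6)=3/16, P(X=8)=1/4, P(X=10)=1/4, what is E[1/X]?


E[1/X] = sum(g(x)*P(x))
= 1*5/16 + 1/6*3/16 + 1/8*1/4 + 1/10*1/4
= 2/5

2/5


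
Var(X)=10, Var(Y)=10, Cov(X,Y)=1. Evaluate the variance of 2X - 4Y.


Var(2X - 4Y) = 2^2*Var(X) + (-4)^2*Var(Y) + 2*2*(-4)*Cov(X,Y)
= 4*10 + 16*10 - 16*1
= 40 + 160 - 16 = 184

184


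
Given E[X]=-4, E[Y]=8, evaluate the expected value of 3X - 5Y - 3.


E[3X - 5Y - 3] = 3*E[X] - 5*E[Y] - 3
= (3)*(-4) + (-5)*(8) + (-3)
= -12 - 40 - 3 = -55

-55


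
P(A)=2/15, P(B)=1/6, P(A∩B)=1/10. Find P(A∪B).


P(A∪B) = P(A) + P(B) - P(A∩B)
= 2/15 + 1/6 - 1/10 = 1/5

1/5


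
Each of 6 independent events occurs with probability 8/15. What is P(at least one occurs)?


P(at least one) = 1 - P(none)
P(none) = (1 - 8/15)^6 = (7/15)^6 = 117649/11390625
P(at least one) = 1 - 117649/11390625 = 11272976/11390625

11272976/11390625


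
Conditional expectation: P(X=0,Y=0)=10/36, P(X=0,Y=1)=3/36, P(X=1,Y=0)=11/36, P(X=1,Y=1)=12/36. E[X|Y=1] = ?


P(Y=1) = 15/36
E[X|Y=1] = (0*3 + 1*12)/15 = 12/15 = 4/5

4/5


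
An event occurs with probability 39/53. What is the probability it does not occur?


P(A') = 1 - P(A) = 1 - 39/53 = 14/53

14/53


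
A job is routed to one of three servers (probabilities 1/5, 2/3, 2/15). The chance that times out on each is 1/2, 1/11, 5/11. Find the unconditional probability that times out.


P(A) = P(A|B1)P(B1) + P(A|B2)P(B2) + P(A|B3)P(B3)
= 1/2*1/5 + 1/11*2/3 + 5/11*2/15
= 1/10 + 2/33 + 2/33 = 73/330

73/330


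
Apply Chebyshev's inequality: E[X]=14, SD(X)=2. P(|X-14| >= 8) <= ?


k = 8/2 = 4
Chebyshev: P(|X-mu| >= k*sigma) <= 1/k^2 = 1/4^2 = 1/16

1/16


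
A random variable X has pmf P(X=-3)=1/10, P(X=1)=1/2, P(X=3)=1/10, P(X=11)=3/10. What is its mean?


E[X] = sum(x * P(x))
= -3*1/10 + 1*1/2 + 3*1/10 + 11*3/10
= 19/5

19/5


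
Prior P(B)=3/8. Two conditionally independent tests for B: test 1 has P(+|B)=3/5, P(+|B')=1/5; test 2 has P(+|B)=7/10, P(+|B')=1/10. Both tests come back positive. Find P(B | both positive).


After test 1: P(+) = 3/5*3/8 + 1/5*5/8 = 7/20
P(B|+) = (9/40)/(7/20) = 9/14
After test 2 (use post1 as new prior): P(+) = 7/10*9/14 + 1/10*5/14 = 17/35
P(B|+,+) = (9/20)/(17/35) = 63/68

63/68


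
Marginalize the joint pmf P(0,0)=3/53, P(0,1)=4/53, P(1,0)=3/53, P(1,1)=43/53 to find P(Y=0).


P(Y=0) = P(0,0)+P(1,0) = 3/53 + 3/53 = 6/53

6/53


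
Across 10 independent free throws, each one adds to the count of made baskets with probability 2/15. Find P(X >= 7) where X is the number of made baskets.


P(X>=7) = P(X=7) + P(X=8) + P(X=9) + P(X=10)
= 2249728/38443359375 + 43264/12814453125 + 13312/115330078125 + 1024/576650390625
= 3973376/64072265625

3973376/64072265625


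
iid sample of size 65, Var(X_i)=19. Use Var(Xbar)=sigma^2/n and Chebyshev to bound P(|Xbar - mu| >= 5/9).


Var(Xbar) = Var(X)/n = 19/65
Chebyshev: P(|Xbar-mu| >= 5/9) <= Var(Xbar)/(5/9)^2 = (19/65)/(25/81) = 1539/1625

1539/1625


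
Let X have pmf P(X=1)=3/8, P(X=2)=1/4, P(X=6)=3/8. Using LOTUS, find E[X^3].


E[X^3] = sum(g(x)*P(x))
= 1*3/8 + 8*1/4 + 216*3/8
= 667/8

667/8


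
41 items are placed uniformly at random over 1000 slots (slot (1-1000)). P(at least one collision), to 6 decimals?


P(all different) = prod((1000-i)/1000 for i=0..40) = 0.435483
P(at least one match) = 1 - 0.435483 = 0.564517

0.564517


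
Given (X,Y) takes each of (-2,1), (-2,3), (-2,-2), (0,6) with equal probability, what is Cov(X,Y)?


E[X]=-3/2, E[Y]=2, E[XY]=-1
Cov(X,Y) = E[XY] - E[X]E[Y] = -1 + 3/2*2 = 2

2


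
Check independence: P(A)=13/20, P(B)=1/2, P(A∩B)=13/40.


P(A)*P(B) = 13/20*1/2 = 13/40
P(A∩B) = 13/40, which equals P(A)P(B), so independent

Yes, A and B are independent


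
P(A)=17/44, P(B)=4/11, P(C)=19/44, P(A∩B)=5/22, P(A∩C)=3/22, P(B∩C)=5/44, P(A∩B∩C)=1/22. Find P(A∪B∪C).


P(A∪B∪C) = P(A)+P(B)+P(C) - P(AB)-P(AC)-P(BC) + P(ABC)
= 17/44+4/11+19/44 - 5/22-3/22-5/44 + 1/22
= 3/4

3/4


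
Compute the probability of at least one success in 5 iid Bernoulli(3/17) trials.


P(at least one) = 1 - P(none)
P(none) = (1 - 3/17)^5 = (14/17)^5 = 537824/1419857
P(at least one) = 1 - 537824/1419857 = 882033/1419857

882033/1419857


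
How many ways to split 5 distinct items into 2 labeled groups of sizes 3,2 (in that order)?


5! = 120
Denominator: 3!=6 * 2!=2
Coefficient = 120 / 12 = 10

10


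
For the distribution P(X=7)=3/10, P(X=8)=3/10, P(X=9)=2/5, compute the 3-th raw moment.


E[X^3] = sum(x^3 * P(x))
= 343*3/10 + 512*3/10 + 729*2/5
= 5481/10

5481/10


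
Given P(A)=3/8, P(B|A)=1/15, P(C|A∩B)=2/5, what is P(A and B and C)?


P(A∩B∩C) = P(A) * P(B|A) * P(C|A∩B)
= 3/8 * 1/15 * 2/5
= 1/40 * 2/5 = 1/100

1/100


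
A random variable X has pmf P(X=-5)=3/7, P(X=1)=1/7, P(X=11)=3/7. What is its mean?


E[X] = sum(x * P(x))
= -5*3/7 + 1*1/7 + 11*3/7
= 19/7

19/7


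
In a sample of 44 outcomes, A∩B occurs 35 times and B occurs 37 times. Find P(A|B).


P(A|B) = P(A∩B)/P(B) = (35/44)/(37/44) = 35/37

35/37


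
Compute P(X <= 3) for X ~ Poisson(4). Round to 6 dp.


P(X<=3) = e^(-4)*4^0/0! + e^(-4)*4^1/1! + e^(-4)*4^2/2! + e^(-4)*4^3/3!
≈ 0.0183156389 + 0.0732625556 + 0.1465251111 + 0.1953668148
= 0.4334701204
≈ 0.433470

0.433470


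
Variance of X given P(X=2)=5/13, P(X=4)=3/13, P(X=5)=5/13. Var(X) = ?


E[X] = 47/13, E[X^2] = 193/13
Var(X) = E[X^2] - (E[X])^2 = 193/13 - (47/13)^2 = 300/169

300/169


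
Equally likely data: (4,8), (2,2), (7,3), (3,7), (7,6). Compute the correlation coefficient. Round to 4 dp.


Cov(X,Y) = 0.0800, Var(X) = 4.2400, Var(Y) = 5.3600
rho = Cov/(sqrt(VarX)*sqrt(VarY)) = 0.0168

0.0168


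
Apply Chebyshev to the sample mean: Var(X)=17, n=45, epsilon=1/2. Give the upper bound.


Var(Xbar) = Var(X)/n = 17/45
Chebyshev: P(|Xbar-mu| >= 1/2) <= Var(Xbar)/(1/2)^2 = (17/45)/(1/4) = 68/45
Bound exceeds 1, so trivial bound: 1

1


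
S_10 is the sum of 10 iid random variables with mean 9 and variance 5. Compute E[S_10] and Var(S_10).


E[S_n] = n*mu = 10*9 = 90
Var(S_n) = n*sigma^2 = 10*5 = 50

E[S_10]=90, Var(S_10)=50


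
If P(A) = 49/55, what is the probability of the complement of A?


P(A') = 1 - P(A) = 1 - 49/55 = 6/55

6/55


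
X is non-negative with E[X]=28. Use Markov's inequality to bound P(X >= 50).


Markov: P(X >= a) <= E[X]/a
P(X >= 50) <= 28/50 = 14/25

14/25


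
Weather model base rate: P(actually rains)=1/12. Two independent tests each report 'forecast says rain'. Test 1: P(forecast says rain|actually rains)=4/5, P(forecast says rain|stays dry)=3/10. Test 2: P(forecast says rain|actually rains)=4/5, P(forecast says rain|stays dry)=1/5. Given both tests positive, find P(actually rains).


After test 1: P(+) = 4/5*1/12 + 3/10*11/12 = 41/120
P(B|+) = (1/15)/(41/120) = 8/41
After test 2 (use post1 as new prior): P(+) = 4/5*8/41 + 1/5*33/41 = 13/41
P(B|+,+) = (32/205)/(13/41) = 32/65

32/65


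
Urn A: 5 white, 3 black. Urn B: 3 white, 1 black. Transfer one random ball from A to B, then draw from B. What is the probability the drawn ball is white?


P(transfer white) = 5/8; P(transfer black) = 3/8
If white transferred: Urn II has 4 white of 5, so P(white|white moved) = 4/5
If black transferred: Urn II has 3 white of 5, so P(white|black moved) = 3/5
By total probability: P(white) = 5/8*4/5 + 3/8*3/5 = 29/40

29/40
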